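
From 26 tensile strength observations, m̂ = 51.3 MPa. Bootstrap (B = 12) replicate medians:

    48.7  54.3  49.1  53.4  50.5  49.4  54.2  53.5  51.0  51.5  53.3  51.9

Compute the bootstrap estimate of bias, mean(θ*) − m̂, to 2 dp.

bias = +0.43

mean(θ*) = (48.7 + 54.3 + 49.1 + 53.4 + 50.5 + 49.4 + 54.2 + 53.5 + 51.0 + 51.5 + 53.3 + 51.9) / 12 = 51.733
bias = 51.733 − 51.3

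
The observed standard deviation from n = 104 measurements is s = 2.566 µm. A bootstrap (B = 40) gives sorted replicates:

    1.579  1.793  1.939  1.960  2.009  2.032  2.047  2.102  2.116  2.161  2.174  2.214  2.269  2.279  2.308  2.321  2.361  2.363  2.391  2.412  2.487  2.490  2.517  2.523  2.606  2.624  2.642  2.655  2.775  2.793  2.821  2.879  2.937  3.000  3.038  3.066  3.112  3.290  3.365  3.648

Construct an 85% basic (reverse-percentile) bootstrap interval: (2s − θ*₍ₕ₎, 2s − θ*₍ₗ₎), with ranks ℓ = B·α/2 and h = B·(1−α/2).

Percentile endpoints at ranks 3 and 37: θ*₍3₎ = 1.939, θ*₍37₎ = 3.112.
Basic interval reflects these around s:
  lower = 2 × 2.566 − 3.112 = 2.020
  upper = 2 × 2.566 − 1.939 = 3.193

(2.020, 3.193)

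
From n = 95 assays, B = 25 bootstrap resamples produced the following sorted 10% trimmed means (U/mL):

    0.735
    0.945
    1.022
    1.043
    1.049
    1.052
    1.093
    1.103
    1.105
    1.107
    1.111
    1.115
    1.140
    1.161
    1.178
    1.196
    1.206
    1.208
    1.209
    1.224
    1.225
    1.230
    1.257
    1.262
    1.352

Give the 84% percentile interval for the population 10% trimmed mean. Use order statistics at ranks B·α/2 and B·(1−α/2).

(0.945, 1.257)

α = 0.16; lower rank = 25 × 0.080 = 2; upper rank = 25 × 0.920 = 23.
The 2nd smallest replicate is 0.945; the 23rd is 1.257.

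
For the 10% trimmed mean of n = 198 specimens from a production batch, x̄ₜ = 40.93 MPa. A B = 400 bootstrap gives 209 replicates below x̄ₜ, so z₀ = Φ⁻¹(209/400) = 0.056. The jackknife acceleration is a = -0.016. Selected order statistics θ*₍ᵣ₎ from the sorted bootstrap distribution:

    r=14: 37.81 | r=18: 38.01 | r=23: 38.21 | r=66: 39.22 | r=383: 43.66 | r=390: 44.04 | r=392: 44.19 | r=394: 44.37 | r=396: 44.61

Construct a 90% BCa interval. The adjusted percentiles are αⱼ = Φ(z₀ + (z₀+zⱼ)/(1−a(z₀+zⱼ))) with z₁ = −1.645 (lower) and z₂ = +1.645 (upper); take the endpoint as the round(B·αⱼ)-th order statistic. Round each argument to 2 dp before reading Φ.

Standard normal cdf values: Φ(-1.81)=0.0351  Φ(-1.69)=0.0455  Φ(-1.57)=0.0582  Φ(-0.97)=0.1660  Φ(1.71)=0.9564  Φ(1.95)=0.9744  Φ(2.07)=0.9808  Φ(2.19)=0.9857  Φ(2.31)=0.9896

Lower: z₀ + z₁ = 0.056 + (-1.645) = -1.589; 1 − a(z₀+z₁) = 1 − (-0.016)(-1.589) = 0.9746; argument = 0.056 + (-1.589)/0.9746 = -1.5745 → -1.57.
α₁ = Φ(-1.57) = 0.0582; rank = round(400 × 0.0582) = 23; θ*₍23₎ = 38.21.
Upper: z₀ + z₂ = 1.701; 1 − a(z₀+z₂) = 1.0272; argument = 1.7119 → 1.71; α₂ = 0.9564; rank = 383; θ*₍383₎ = 43.66.

(38.21, 43.66)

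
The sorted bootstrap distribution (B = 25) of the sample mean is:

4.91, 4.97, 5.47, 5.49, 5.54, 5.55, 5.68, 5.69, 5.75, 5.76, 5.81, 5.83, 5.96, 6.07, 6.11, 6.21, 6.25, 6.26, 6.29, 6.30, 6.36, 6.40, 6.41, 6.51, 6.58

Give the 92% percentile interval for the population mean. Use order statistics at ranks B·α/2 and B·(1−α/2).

α = 0.08; lower rank = 25 × 0.040 = 1; upper rank = 25 × 0.960 = 24.
The 1st smallest replicate is 4.91; the 24th is 6.51.

(4.91, 6.51)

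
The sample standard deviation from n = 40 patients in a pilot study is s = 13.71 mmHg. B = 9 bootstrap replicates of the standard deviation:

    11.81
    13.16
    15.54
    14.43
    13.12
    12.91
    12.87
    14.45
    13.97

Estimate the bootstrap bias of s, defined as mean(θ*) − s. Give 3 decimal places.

mean(θ*) = (11.81 + 13.16 + 15.54 + 14.43 + 13.12 + 12.91 + 12.87 + 14.45 + 13.97) / 9 = 13.5844
bias = 13.5844 − 13.71

bias = −0.126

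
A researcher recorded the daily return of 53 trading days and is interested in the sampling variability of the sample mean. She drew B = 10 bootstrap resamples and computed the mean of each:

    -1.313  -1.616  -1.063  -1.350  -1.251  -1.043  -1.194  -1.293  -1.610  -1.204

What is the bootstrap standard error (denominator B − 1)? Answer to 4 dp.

SE* = 0.1953

Bootstrap SE is the standard deviation of the 10 replicate means.
Mean of replicates: ((-1.313) + (-1.616) + (-1.063) + (-1.350) + (-1.251) + (-1.043) + (-1.194) + (-1.293) + (-1.610) + (-1.204)) / 10 = -12.93700 / 10 = -1.29370
Sum of squared deviations: (−0.01930)² + (−0.32230)² + (+0.23070)² + (−0.05630)² + (+0.04270)² + (+0.25070)² + (+0.09970)² + (+0.00070)² + (−0.31630)² + (+0.08970)² = 0.34335
Variance = 0.34335 / 9 = 0.03815
SE* = √0.03815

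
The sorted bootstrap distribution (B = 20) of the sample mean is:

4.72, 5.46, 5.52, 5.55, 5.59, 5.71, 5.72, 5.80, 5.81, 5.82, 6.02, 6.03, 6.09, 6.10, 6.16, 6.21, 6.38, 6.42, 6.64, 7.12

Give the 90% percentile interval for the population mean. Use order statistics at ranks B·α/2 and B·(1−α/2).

α = 0.10; lower rank = 20 × 0.050 = 1; upper rank = 20 × 0.950 = 19.
The 1st smallest replicate is 4.72; the 19th is 6.64.

(4.72, 6.64)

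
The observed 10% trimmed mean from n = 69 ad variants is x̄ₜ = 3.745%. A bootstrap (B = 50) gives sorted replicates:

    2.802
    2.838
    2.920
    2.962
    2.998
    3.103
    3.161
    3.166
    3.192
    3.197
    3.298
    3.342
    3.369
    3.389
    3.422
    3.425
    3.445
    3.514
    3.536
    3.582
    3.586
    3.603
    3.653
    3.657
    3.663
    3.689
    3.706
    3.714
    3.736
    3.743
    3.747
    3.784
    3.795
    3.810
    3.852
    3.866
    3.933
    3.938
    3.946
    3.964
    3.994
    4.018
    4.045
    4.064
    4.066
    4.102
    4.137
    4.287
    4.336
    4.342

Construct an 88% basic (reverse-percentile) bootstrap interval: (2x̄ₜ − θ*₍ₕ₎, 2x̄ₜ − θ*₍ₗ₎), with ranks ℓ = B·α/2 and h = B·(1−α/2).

Percentile endpoints at ranks 3 and 47: θ*₍3₎ = 2.920, θ*₍47₎ = 4.137.
Basic interval reflects these around x̄ₜ:
  lower = 2 × 3.745 − 4.137 = 3.353
  upper = 2 × 3.745 − 2.920 = 4.570

(3.353, 4.570)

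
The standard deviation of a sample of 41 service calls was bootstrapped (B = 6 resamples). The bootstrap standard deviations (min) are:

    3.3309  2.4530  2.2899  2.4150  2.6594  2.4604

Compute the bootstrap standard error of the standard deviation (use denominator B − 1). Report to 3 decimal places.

Bootstrap SE is the standard deviation of the 6 replicate standard deviations.
Mean of replicates: (3.3309 + 2.4530 + 2.2899 + 2.4150 + 2.6594 + 2.4604) / 6 = 15.60860 / 6 = 2.60143
Sum of squared deviations: (+0.72947)² + (−0.14843)² + (−0.31153)² + (−0.18643)² + (+0.05797)² + (−0.14103)² = 0.70922
Variance = 0.70922 / 5 = 0.14184
SE* = √0.14184

SE* = 0.377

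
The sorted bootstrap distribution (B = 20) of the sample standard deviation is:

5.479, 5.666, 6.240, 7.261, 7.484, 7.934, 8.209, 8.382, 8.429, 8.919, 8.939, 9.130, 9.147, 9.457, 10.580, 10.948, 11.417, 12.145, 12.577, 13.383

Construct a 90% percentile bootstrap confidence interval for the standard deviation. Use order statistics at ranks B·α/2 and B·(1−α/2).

α = 0.10; lower rank = 20 × 0.050 = 1; upper rank = 20 × 0.950 = 19.
The 1st smallest replicate is 5.479; the 19th is 12.577.

(5.479, 12.577)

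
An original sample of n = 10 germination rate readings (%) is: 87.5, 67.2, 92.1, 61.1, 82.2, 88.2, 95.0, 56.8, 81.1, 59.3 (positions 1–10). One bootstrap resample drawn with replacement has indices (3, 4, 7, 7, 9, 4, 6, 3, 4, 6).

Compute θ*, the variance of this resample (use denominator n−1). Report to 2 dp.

θ* = 214.18

Resample values: 92.1, 61.1, 95.0, 95.0, 81.1, 61.1, 88.2, 92.1, 61.1, 88.2.
Mean = 81.5000; sum of squared deviations = 1927.6400
s² = 1927.6400 / 9 = 214.1822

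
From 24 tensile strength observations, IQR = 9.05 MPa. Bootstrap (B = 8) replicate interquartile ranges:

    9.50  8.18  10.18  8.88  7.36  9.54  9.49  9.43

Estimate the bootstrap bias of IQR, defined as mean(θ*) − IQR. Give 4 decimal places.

mean(θ*) = (9.50 + 8.18 + 10.18 + 8.88 + 7.36 + 9.54 + 9.49 + 9.43) / 8 = 9.07000
bias = 9.07000 − 9.05

bias = +0.0200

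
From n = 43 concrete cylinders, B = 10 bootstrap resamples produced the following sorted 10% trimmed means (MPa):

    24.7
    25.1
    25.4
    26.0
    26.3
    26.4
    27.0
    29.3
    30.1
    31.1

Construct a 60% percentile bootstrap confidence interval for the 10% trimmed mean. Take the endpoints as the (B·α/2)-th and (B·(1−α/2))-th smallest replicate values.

α = 0.40; lower rank = 10 × 0.200 = 2; upper rank = 10 × 0.800 = 8.
The 2nd smallest replicate is 25.1; the 8th is 29.3.

(25.1, 29.3)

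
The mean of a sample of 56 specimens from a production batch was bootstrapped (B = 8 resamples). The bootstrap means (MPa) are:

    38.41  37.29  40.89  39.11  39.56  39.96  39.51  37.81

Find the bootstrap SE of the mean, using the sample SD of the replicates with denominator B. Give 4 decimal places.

Bootstrap SE is the standard deviation of the 8 replicate means.
Mean of replicates: (38.41 + 37.29 + 40.89 + 39.11 + 39.56 + 39.96 + 39.51 + 37.81) / 8 = 312.54000 / 8 = 39.06750
Sum of squared deviations: (−0.65750)² + (−1.77750)² + (+1.82250)² + (+0.04250)² + (+0.49250)² + (+0.89250)² + (+0.44250)² + (−1.25750)² = 9.73135
Variance = 9.73135 / 8 = 1.21642
SE* = √1.21642

SE* = 1.1029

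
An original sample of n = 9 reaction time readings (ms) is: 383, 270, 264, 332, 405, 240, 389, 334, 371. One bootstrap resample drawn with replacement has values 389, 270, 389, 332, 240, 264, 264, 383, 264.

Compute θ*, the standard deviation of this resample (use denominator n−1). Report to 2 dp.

Mean = 310.5556; sum of squared deviations = 31140.2222
s² = 31140.2222 / 8 = 3892.5278
s = √3892.5278 = 62.39

θ* = 62.39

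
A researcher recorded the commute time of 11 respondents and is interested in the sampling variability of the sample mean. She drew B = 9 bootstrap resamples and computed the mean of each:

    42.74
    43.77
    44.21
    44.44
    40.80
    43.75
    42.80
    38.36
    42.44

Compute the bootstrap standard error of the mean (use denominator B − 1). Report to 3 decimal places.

SE* = 1.936

Bootstrap SE is the standard deviation of the 9 replicate means.
Mean of replicates: (42.74 + 43.77 + 44.21 + 44.44 + 40.80 + 43.75 + 42.80 + 38.36 + 42.44) / 9 = 383.3100 / 9 = 42.5900
Sum of squared deviations: (+0.1500)² + (+1.1800)² + (+1.6200)² + (+1.8500)² + (−1.7900)² + (+1.1600)² + (+0.2100)² + (−4.2300)² + (−0.1500)² = 29.9710
Variance = 29.9710 / 8 = 3.7464
SE* = √3.7464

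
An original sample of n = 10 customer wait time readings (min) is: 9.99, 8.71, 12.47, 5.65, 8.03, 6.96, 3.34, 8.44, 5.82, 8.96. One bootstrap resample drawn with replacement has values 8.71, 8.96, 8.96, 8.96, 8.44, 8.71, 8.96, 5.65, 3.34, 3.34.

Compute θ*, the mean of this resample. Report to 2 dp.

Mean = (8.71 + 8.96 + 8.96 + 8.96 + 8.44 + 8.71 + 8.96 + 5.65 + 3.34 + 3.34) / 10 = 74.030 / 10 = 7.40

θ* = 7.40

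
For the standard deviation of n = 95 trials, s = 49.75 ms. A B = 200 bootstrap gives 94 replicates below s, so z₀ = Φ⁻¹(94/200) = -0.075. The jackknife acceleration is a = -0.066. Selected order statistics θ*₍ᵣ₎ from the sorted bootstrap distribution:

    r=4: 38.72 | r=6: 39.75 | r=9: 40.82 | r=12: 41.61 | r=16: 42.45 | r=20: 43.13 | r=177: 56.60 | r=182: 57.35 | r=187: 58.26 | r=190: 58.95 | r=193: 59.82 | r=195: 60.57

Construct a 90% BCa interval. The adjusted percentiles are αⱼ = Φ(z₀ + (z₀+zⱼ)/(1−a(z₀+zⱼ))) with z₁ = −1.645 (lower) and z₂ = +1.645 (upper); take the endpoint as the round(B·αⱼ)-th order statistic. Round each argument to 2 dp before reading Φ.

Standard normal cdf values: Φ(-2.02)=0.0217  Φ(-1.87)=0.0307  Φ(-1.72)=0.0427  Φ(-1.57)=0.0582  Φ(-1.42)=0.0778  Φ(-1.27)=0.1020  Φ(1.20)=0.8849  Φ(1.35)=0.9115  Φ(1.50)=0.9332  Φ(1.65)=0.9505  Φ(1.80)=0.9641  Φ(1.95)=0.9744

(38.72, 57.35)

Lower: z₀ + z₁ = -0.075 + (-1.645) = -1.720; 1 − a(z₀+z₁) = 1 − (-0.066)(-1.720) = 0.8865; argument = -0.075 + (-1.720)/0.8865 = -2.0153 → -2.02.
α₁ = Φ(-2.02) = 0.0217; rank = round(200 × 0.0217) = 4; θ*₍4₎ = 38.72.
Upper: z₀ + z₂ = 1.570; 1 − a(z₀+z₂) = 1.1036; argument = 1.3476 → 1.35; α₂ = 0.9115; rank = 182; θ*₍182₎ = 57.35.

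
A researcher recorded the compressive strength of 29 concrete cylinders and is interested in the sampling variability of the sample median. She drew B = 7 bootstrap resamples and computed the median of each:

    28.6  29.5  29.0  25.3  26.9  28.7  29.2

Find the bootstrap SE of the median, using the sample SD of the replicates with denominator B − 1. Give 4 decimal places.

SE* = 1.5185

Bootstrap SE is the standard deviation of the 7 replicate medians.
Mean of replicates: (28.6 + 29.5 + 29.0 + 25.3 + 26.9 + 28.7 + 29.2) / 7 = 197.20000 / 7 = 28.17143
Sum of squared deviations: (+0.42857)² + (+1.32857)² + (+0.82857)² + (−2.87143)² + (−1.27143)² + (+0.52857)² + (+1.02857)² = 13.83429
Variance = 13.83429 / 6 = 2.30571
SE* = √2.30571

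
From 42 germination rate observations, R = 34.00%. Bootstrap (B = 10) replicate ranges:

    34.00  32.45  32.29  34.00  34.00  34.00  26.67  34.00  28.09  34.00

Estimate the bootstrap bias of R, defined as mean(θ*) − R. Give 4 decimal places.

mean(θ*) = (34.00 + 32.45 + 32.29 + 34.00 + 34.00 + 34.00 + 26.67 + 34.00 + 28.09 + 34.00) / 10 = 32.35000
bias = 32.35000 − 34.00

bias = −1.6500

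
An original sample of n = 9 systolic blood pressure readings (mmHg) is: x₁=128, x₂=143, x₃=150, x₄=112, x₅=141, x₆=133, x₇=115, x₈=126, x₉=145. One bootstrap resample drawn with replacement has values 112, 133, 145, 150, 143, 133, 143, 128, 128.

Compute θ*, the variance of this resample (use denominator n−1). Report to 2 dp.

Mean = 135.0000; sum of squared deviations = 1088.0000
s² = 1088.0000 / 8 = 136.0000

θ* = 136.00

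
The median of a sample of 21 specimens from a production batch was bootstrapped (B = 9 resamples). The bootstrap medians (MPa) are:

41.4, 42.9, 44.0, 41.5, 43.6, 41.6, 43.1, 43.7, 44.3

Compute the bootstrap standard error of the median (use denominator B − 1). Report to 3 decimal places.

Bootstrap SE is the standard deviation of the 9 replicate medians.
Mean of replicates: (41.4 + 42.9 + 44.0 + 41.5 + 43.6 + 41.6 + 43.1 + 43.7 + 44.3) / 9 = 386.1000 / 9 = 42.9000
Sum of squared deviations: (−1.5000)² + (−0.0000)² + (+1.1000)² + (−1.4000)² + (+0.7000)² + (−1.3000)² + (+0.2000)² + (+0.8000)² + (+1.4000)² = 10.2400
Variance = 10.2400 / 8 = 1.2800
SE* = √1.2800

SE* = 1.131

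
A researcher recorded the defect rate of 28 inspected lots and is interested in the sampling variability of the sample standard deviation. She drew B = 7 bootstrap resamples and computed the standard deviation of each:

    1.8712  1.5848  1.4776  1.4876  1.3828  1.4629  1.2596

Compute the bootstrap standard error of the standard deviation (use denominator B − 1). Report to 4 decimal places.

Bootstrap SE is the standard deviation of the 7 replicate standard deviations.
Mean of replicates: (1.8712 + 1.5848 + 1.4776 + 1.4876 + 1.3828 + 1.4629 + 1.2596) / 7 = 10.52650 / 7 = 1.50379
Sum of squared deviations: (+0.36741)² + (+0.08101)² + (−0.02619)² + (−0.01619)² + (−0.12099)² + (−0.04089)² + (−0.24419)² = 0.21844
Variance = 0.21844 / 6 = 0.03641
SE* = √0.03641

SE* = 0.1908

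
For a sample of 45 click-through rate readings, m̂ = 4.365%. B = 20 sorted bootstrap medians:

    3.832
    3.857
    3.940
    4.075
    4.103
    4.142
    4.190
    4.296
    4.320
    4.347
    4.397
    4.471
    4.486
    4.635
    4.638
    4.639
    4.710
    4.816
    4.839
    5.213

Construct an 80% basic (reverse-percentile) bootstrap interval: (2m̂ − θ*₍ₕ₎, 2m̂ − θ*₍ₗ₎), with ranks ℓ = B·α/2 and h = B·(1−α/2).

Percentile endpoints at ranks 2 and 18: θ*₍2₎ = 3.857, θ*₍18₎ = 4.816.
Basic interval reflects these around m̂:
  lower = 2 × 4.365 − 4.816 = 3.914
  upper = 2 × 4.365 − 3.857 = 4.873

(3.914, 4.873)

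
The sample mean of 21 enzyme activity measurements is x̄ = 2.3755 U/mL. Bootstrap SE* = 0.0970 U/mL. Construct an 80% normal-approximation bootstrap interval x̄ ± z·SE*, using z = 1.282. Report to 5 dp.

(2.25115, 2.49985)

Margin = 1.282 × 0.0970 = 0.124354
Interval: 2.3755 ± 0.124354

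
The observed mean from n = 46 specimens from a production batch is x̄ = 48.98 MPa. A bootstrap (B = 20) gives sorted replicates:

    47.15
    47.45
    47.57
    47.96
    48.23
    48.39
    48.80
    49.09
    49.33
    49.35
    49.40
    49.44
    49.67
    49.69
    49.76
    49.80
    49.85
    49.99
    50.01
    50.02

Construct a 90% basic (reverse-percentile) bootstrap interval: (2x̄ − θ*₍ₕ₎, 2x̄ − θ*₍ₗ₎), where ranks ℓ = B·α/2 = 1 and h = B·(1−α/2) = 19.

(47.95, 50.81)

Percentile endpoints at ranks 1 and 19: θ*₍1₎ = 47.15, θ*₍19₎ = 50.01.
Basic interval reflects these around x̄:
  lower = 2 × 48.98 − 50.01 = 47.95
  upper = 2 × 48.98 − 47.15 = 50.81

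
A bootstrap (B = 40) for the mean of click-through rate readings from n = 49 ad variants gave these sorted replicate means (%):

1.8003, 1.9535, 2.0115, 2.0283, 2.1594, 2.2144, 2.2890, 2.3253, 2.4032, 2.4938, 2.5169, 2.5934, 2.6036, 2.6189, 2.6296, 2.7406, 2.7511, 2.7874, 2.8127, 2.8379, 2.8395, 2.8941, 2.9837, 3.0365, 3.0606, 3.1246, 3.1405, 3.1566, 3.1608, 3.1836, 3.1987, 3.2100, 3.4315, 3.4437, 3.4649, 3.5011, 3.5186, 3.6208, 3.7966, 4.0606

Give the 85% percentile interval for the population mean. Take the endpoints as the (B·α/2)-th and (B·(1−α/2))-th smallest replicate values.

(2.0115, 3.5186)

α = 0.15; lower rank = 40 × 0.075 = 3; upper rank = 40 × 0.925 = 37.
The 3rd smallest replicate is 2.0115; the 37th is 3.5186.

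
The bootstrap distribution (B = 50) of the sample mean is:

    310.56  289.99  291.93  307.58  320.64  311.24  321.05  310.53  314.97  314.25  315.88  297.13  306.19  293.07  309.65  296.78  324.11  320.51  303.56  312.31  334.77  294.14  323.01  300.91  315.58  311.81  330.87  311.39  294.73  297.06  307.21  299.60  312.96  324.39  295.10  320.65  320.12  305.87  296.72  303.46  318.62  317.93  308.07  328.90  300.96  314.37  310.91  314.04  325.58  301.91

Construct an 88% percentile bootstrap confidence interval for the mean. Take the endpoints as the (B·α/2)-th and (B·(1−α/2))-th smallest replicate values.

Sorted replicates: 289.99, 291.93, 293.07, 294.14, 294.73, 295.10, 296.72, 296.78, 297.06, 297.13, 299.60, 300.91, 300.96, 301.91, 303.46, 303.56, 305.87, 306.19, 307.21, 307.58, 308.07, 309.65, 310.53, 310.56, 310.91, 311.24, 311.39, 311.81, 312.31, 312.96, 314.04, 314.25, 314.37, 314.97, 315.58, 315.88, 317.93, 318.62, 320.12, 320.51, 320.64, 320.65, 321.05, 323.01, 324.11, 324.39, 325.58, 328.90, 330.87, 334.77
α = 0.12; lower rank = 50 × 0.060 = 3; upper rank = 50 × 0.940 = 47.
The 3rd smallest replicate is 293.07; the 47th is 325.58.

(293.07, 325.58)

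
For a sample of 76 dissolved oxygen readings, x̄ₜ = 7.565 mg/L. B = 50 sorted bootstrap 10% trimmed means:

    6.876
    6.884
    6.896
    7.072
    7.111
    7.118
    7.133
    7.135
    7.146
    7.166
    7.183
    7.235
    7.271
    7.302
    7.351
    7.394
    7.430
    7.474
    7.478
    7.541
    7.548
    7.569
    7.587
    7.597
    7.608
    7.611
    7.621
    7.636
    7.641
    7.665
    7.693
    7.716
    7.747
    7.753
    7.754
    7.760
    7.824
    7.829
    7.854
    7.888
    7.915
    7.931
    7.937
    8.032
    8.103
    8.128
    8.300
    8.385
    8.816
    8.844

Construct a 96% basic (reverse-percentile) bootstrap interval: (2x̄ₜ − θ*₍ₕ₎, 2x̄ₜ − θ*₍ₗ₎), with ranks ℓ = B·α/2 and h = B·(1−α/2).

(6.314, 8.254)

Percentile endpoints at ranks 1 and 49: θ*₍1₎ = 6.876, θ*₍49₎ = 8.816.
Basic interval reflects these around x̄ₜ:
  lower = 2 × 7.565 − 8.816 = 6.314
  upper = 2 × 7.565 − 6.876 = 8.254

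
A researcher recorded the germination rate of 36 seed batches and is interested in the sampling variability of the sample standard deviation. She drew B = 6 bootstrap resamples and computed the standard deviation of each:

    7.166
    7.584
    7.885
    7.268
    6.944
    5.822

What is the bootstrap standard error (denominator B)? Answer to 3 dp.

Bootstrap SE is the standard deviation of the 6 replicate standard deviations.
Mean of replicates: (7.166 + 7.584 + 7.885 + 7.268 + 6.944 + 5.822) / 6 = 42.6690 / 6 = 7.1115
Sum of squared deviations: (+0.0545)² + (+0.4725)² + (+0.7735)² + (+0.1565)² + (−0.1675)² + (−1.2895)² = 2.5399
Variance = 2.5399 / 6 = 0.4233
SE* = √0.4233

SE* = 0.651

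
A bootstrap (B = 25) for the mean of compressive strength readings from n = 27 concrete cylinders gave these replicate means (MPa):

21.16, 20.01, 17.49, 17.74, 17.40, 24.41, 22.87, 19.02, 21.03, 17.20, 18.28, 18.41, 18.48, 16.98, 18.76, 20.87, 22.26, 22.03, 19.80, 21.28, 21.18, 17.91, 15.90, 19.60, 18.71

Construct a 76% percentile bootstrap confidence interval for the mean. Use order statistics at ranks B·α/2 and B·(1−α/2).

Sorted replicates: 15.90, 16.98, 17.20, 17.40, 17.49, 17.74, 17.91, 18.28, 18.41, 18.48, 18.71, 18.76, 19.02, 19.60, 19.80, 20.01, 20.87, 21.03, 21.16, 21.18, 21.28, 22.03, 22.26, 22.87, 24.41
α = 0.24; lower rank = 25 × 0.120 = 3; upper rank = 25 × 0.880 = 22.
The 3rd smallest replicate is 17.20; the 22nd is 22.03.

(17.20, 22.03)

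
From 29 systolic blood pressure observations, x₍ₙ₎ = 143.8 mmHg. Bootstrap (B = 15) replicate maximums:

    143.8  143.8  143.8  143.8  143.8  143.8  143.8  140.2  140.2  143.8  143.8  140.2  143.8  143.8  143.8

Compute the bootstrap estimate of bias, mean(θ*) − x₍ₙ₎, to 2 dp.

mean(θ*) = (143.8 + 143.8 + 143.8 + 143.8 + 143.8 + 143.8 + 143.8 + 140.2 + 140.2 + 143.8 + 143.8 + 140.2 + 143.8 + 143.8 + 143.8) / 15 = 143.080
bias = 143.080 − 143.8

bias = −0.72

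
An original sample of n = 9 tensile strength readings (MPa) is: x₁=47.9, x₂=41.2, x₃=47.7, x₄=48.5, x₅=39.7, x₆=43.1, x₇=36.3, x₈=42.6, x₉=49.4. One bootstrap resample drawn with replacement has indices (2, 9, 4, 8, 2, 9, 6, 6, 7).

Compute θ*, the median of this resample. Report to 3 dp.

Resample values: 41.2, 49.4, 48.5, 42.6, 41.2, 49.4, 43.1, 43.1, 36.3.
Sorted: 36.3, 41.2, 41.2, 42.6, 43.1, 43.1, 48.5, 49.4, 49.4
Median = middle value = 43.100

θ* = 43.100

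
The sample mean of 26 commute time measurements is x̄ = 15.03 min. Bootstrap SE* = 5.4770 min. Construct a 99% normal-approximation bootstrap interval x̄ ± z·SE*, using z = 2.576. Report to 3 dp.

(0.921, 29.139)

Margin = 2.576 × 5.4770 = 14.1088
Interval: 15.03 ± 14.1088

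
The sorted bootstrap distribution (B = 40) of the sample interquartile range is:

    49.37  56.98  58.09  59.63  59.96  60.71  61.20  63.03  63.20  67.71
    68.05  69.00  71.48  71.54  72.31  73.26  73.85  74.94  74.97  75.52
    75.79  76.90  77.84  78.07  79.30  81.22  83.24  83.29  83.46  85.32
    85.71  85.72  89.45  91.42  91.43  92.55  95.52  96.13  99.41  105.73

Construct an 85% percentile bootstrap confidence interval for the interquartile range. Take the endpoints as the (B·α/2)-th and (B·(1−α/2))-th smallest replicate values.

α = 0.15; lower rank = 40 × 0.075 = 3; upper rank = 40 × 0.925 = 37.
The 3rd smallest replicate is 58.09; the 37th is 95.52.

(58.09, 95.52)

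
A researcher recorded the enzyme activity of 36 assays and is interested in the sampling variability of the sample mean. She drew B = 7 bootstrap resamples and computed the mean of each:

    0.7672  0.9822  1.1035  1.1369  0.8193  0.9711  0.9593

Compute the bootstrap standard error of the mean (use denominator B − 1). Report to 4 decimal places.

SE* = 0.1350

Bootstrap SE is the standard deviation of the 7 replicate means.
Mean of replicates: (0.7672 + 0.9822 + 1.1035 + 1.1369 + 0.8193 + 0.9711 + 0.9593) / 7 = 6.739500 / 7 = 0.962786
Sum of squared deviations: (−0.195586)² + (+0.019414)² + (+0.140714)² + (+0.174114)² + (−0.143486)² + (+0.008314)² + (−0.003486)² = 0.109416
Variance = 0.109416 / 6 = 0.018236
SE* = √0.018236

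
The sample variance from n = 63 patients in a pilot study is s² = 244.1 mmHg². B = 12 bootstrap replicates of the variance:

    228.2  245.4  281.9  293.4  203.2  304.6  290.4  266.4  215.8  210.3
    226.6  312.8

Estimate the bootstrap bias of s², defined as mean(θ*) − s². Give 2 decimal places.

mean(θ*) = (228.2 + 245.4 + 281.9 + 293.4 + 203.2 + 304.6 + 290.4 + 266.4 + 215.8 + 210.3 + 226.6 + 312.8) / 12 = 256.583
bias = 256.583 − 244.1

bias = +12.48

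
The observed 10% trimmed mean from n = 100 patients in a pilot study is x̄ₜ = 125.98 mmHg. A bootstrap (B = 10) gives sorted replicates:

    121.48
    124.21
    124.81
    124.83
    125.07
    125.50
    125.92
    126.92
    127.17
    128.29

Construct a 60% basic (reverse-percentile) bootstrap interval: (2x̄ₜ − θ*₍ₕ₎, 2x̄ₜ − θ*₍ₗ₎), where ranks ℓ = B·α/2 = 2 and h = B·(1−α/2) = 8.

(125.04, 127.75)

Percentile endpoints at ranks 2 and 8: θ*₍2₎ = 124.21, θ*₍8₎ = 126.92.
Basic interval reflects these around x̄ₜ:
  lower = 2 × 125.98 − 126.92 = 125.04
  upper = 2 × 125.98 − 124.21 = 127.75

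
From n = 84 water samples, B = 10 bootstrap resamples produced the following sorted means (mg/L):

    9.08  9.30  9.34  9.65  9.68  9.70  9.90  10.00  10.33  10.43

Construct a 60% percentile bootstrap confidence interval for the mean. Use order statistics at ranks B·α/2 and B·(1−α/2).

α = 0.40; lower rank = 10 × 0.200 = 2; upper rank = 10 × 0.800 = 8.
The 2nd smallest replicate is 9.30; the 8th is 10.00.

(9.30, 10.00)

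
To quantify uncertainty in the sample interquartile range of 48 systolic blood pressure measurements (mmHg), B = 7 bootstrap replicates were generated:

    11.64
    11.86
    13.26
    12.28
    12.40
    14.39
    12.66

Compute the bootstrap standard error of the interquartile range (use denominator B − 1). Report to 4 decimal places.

SE* = 0.9348

Bootstrap SE is the standard deviation of the 7 replicate interquartile ranges.
Mean of replicates: (11.64 + 11.86 + 13.26 + 12.28 + 12.40 + 14.39 + 12.66) / 7 = 88.49000 / 7 = 12.64143
Sum of squared deviations: (−1.00143)² + (−0.78143)² + (+0.61857)² + (−0.36143)² + (−0.24143)² + (+1.74857)² + (+0.01857)² = 5.24289
Variance = 5.24289 / 6 = 0.87381
SE* = √0.87381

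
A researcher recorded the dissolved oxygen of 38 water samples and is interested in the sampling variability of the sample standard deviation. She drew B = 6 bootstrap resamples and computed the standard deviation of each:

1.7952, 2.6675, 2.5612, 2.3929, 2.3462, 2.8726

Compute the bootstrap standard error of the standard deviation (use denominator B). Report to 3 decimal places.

SE* = 0.337

Bootstrap SE is the standard deviation of the 6 replicate standard deviations.
Mean of replicates: (1.7952 + 2.6675 + 2.5612 + 2.3929 + 2.3462 + 2.8726) / 6 = 14.63560 / 6 = 2.43927
Sum of squared deviations: (−0.64407)² + (+0.22823)² + (+0.12193)² + (−0.04637)² + (−0.09307)² + (+0.43333)² = 0.68037
Variance = 0.68037 / 6 = 0.11339
SE* = √0.11339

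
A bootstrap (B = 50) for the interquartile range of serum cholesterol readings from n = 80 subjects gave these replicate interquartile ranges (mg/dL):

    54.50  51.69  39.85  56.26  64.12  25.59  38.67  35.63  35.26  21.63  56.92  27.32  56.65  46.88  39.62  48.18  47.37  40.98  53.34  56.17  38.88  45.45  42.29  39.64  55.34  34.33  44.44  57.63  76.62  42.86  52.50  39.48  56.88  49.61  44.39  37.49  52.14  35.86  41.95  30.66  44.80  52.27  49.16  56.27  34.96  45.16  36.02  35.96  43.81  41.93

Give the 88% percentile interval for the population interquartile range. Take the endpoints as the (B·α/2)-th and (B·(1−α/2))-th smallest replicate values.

Sorted replicates: 21.63, 25.59, 27.32, 30.66, 34.33, 34.96, 35.26, 35.63, 35.86, 35.96, 36.02, 37.49, 38.67, 38.88, 39.48, 39.62, 39.64, 39.85, 40.98, 41.93, 41.95, 42.29, 42.86, 43.81, 44.39, 44.44, 44.80, 45.16, 45.45, 46.88, 47.37, 48.18, 49.16, 49.61, 51.69, 52.14, 52.27, 52.50, 53.34, 54.50, 55.34, 56.17, 56.26, 56.27, 56.65, 56.88, 56.92, 57.63, 64.12, 76.62
α = 0.12; lower rank = 50 × 0.060 = 3; upper rank = 50 × 0.940 = 47.
The 3rd smallest replicate is 27.32; the 47th is 56.92.

(27.32, 56.92)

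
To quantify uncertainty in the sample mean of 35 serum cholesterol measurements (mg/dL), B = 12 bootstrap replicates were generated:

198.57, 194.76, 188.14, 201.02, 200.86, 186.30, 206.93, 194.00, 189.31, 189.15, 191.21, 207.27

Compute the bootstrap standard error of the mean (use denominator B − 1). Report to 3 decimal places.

Bootstrap SE is the standard deviation of the 12 replicate means.
Mean of replicates: (198.57 + 194.76 + 188.14 + 201.02 + 200.86 + 186.30 + 206.93 + 194.00 + 189.31 + 189.15 + 191.21 + 207.27) / 12 = 2347.5200 / 12 = 195.6267
Sum of squared deviations: (+2.9433)² + (−0.8667)² + (−7.4867)² + (+5.3933)² + (+5.2333)² + (−9.3267)² + (+11.3033)² + (−1.6267)² + (−6.3167)² + (−6.4767)² + (−4.4167)² + (+11.6433)² = 576.2601
Variance = 576.2601 / 11 = 52.3873
SE* = √52.3873

SE* = 7.238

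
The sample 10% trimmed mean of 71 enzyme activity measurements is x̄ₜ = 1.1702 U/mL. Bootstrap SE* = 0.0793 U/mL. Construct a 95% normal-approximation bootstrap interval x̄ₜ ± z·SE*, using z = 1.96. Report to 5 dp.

Margin = 1.96 × 0.0793 = 0.155428
Interval: 1.1702 ± 0.155428

(1.01477, 1.32563)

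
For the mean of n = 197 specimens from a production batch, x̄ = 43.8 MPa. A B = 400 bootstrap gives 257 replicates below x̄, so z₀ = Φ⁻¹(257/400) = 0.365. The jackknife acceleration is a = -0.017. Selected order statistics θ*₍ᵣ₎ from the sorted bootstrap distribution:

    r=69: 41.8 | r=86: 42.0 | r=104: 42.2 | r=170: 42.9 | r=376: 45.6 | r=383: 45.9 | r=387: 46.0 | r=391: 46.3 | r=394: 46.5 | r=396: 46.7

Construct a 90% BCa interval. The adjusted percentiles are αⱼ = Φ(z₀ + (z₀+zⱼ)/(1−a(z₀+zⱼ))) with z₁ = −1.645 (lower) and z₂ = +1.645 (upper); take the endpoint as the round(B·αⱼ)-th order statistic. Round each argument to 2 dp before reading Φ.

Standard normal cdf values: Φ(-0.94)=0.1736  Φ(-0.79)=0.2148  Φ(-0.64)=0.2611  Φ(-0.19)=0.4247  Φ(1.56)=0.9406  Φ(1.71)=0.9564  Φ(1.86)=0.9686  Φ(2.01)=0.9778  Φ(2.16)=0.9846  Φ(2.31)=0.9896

(41.8, 46.7)

Lower: z₀ + z₁ = 0.365 + (-1.645) = -1.280; 1 − a(z₀+z₁) = 1 − (-0.017)(-1.280) = 0.9782; argument = 0.365 + (-1.280)/0.9782 = -0.9435 → -0.94.
α₁ = Φ(-0.94) = 0.1736; rank = round(400 × 0.1736) = 69; θ*₍69₎ = 41.8.
Upper: z₀ + z₂ = 2.010; 1 − a(z₀+z₂) = 1.0342; argument = 2.3086 → 2.31; α₂ = 0.9896; rank = 396; θ*₍396₎ = 46.7.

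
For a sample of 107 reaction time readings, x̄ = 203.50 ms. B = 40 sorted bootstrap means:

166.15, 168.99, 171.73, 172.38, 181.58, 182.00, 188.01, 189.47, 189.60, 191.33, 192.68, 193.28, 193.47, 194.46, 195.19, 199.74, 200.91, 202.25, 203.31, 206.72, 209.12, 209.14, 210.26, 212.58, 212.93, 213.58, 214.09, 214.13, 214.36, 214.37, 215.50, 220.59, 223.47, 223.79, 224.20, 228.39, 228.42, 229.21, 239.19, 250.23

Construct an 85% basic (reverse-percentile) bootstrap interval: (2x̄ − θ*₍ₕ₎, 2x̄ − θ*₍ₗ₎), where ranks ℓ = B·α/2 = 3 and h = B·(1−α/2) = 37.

(178.58, 235.27)

Percentile endpoints at ranks 3 and 37: θ*₍3₎ = 171.73, θ*₍37₎ = 228.42.
Basic interval reflects these around x̄:
  lower = 2 × 203.50 − 228.42 = 178.58
  upper = 2 × 203.50 − 171.73 = 235.27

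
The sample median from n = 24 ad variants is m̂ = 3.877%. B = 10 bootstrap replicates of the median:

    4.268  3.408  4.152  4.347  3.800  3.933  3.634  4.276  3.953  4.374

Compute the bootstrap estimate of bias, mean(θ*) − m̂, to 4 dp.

mean(θ*) = (4.268 + 3.408 + 4.152 + 4.347 + 3.800 + 3.933 + 3.634 + 4.276 + 3.953 + 4.374) / 10 = 4.01450
bias = 4.01450 − 3.877

bias = +0.1375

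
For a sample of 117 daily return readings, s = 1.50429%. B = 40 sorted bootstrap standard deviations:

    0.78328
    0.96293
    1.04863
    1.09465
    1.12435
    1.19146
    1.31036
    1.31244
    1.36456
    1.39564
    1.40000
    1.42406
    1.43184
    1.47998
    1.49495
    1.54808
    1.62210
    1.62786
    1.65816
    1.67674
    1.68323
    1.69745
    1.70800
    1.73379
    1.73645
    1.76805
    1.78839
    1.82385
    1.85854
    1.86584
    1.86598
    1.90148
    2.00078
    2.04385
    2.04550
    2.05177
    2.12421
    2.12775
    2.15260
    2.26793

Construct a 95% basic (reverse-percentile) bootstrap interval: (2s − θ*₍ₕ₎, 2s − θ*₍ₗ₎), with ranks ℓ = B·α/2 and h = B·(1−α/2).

Percentile endpoints at ranks 1 and 39: θ*₍1₎ = 0.78328, θ*₍39₎ = 2.15260.
Basic interval reflects these around s:
  lower = 2 × 1.50429 − 2.15260 = 0.85598
  upper = 2 × 1.50429 − 0.78328 = 2.22530

(0.85598, 2.22530)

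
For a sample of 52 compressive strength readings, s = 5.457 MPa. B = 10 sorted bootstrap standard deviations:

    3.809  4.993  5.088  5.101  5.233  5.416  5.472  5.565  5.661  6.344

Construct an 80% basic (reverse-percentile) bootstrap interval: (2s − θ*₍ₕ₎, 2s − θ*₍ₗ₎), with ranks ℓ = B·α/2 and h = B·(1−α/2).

(5.253, 7.105)

Percentile endpoints at ranks 1 and 9: θ*₍1₎ = 3.809, θ*₍9₎ = 5.661.
Basic interval reflects these around s:
  lower = 2 × 5.457 − 5.661 = 5.253
  upper = 2 × 5.457 − 3.809 = 7.105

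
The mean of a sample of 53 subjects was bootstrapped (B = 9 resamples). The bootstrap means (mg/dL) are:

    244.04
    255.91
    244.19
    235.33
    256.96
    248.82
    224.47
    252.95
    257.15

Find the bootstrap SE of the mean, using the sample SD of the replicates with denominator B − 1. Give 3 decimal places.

Bootstrap SE is the standard deviation of the 9 replicate means.
Mean of replicates: (244.04 + 255.91 + 244.19 + 235.33 + 256.96 + 248.82 + 224.47 + 252.95 + 257.15) / 9 = 2219.8200 / 9 = 246.6467
Sum of squared deviations: (−2.6067)² + (+9.2633)² + (−2.4567)² + (−11.3167)² + (+10.3133)² + (+2.1733)² + (−22.1767)² + (+6.3033)² + (+10.5033)² = 979.6510
Variance = 979.6510 / 8 = 122.4564
SE* = √122.4564

SE* = 11.066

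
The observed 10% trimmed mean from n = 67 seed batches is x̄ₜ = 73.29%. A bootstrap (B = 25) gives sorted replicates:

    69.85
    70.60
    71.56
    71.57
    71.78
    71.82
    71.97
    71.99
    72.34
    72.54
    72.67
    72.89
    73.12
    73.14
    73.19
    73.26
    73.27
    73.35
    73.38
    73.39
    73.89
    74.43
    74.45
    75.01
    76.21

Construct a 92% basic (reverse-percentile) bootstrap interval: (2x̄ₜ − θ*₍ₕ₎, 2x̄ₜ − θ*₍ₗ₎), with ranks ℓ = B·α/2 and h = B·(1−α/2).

Percentile endpoints at ranks 1 and 24: θ*₍1₎ = 69.85, θ*₍24₎ = 75.01.
Basic interval reflects these around x̄ₜ:
  lower = 2 × 73.29 − 75.01 = 71.57
  upper = 2 × 73.29 − 69.85 = 76.73

(71.57, 76.73)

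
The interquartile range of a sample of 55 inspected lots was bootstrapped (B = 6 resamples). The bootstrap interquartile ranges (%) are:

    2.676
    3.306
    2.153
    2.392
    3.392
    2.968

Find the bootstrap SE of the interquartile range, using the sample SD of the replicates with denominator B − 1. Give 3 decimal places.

Bootstrap SE is the standard deviation of the 6 replicate interquartile ranges.
Mean of replicates: (2.676 + 3.306 + 2.153 + 2.392 + 3.392 + 2.968) / 6 = 16.8870 / 6 = 2.8145
Sum of squared deviations: (−0.1385)² + (+0.4915)² + (−0.6615)² + (−0.4225)² + (+0.5775)² + (+0.1535)² = 1.2339
Variance = 1.2339 / 5 = 0.2468
SE* = √0.2468

SE* = 0.497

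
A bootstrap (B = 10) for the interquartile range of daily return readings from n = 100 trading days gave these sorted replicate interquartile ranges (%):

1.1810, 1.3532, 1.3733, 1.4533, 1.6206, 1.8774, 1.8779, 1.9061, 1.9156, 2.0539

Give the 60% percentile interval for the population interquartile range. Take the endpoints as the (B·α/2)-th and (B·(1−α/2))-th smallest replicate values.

α = 0.40; lower rank = 10 × 0.200 = 2; upper rank = 10 × 0.800 = 8.
The 2nd smallest replicate is 1.3532; the 8th is 1.9061.

(1.3532, 1.9061)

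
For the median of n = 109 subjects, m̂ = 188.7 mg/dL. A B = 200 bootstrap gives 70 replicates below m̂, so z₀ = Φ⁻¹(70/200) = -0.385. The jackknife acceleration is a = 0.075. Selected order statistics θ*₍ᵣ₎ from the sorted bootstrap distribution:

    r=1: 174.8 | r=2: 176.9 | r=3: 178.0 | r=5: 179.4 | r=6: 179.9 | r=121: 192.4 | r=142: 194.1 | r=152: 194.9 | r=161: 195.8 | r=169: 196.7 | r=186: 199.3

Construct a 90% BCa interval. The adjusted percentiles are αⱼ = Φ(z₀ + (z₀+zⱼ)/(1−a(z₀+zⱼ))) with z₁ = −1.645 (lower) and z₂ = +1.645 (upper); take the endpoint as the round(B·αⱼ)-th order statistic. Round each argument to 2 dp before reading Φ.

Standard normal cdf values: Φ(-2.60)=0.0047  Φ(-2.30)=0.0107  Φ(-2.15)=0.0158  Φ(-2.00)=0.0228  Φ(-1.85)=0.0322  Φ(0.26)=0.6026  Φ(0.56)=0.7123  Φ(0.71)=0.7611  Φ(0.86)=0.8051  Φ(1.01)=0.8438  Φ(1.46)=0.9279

(178.0, 196.7)

Lower: z₀ + z₁ = -0.385 + (-1.645) = -2.030; 1 − a(z₀+z₁) = 1 − (0.075)(-2.030) = 1.1522; argument = -0.385 + (-2.030)/1.1522 = -2.1468 → -2.15.
α₁ = Φ(-2.15) = 0.0158; rank = round(200 × 0.0158) = 3; θ*₍3₎ = 178.0.
Upper: z₀ + z₂ = 1.260; 1 − a(z₀+z₂) = 0.9055; argument = 1.0065 → 1.01; α₂ = 0.8438; rank = 169; θ*₍169₎ = 196.7.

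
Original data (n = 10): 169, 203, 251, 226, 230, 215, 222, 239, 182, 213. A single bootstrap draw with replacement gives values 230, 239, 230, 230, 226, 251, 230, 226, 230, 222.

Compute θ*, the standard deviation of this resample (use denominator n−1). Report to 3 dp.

Mean = 231.4000; sum of squared deviations = 598.4000
s² = 598.4000 / 9 = 66.4889
s = √66.4889 = 8.154

θ* = 8.154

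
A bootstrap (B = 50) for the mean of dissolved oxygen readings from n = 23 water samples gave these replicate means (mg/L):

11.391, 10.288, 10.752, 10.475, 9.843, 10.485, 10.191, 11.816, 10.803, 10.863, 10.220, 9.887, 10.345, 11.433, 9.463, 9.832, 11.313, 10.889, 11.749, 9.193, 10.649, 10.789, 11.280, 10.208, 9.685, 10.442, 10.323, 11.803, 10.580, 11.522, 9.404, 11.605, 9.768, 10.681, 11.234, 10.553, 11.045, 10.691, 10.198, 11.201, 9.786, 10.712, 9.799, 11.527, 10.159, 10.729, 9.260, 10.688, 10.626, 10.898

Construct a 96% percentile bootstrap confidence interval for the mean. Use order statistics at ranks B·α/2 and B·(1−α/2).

Sorted replicates: 9.193, 9.260, 9.404, 9.463, 9.685, 9.768, 9.786, 9.799, 9.832, 9.843, 9.887, 10.159, 10.191, 10.198, 10.208, 10.220, 10.288, 10.323, 10.345, 10.442, 10.475, 10.485, 10.553, 10.580, 10.626, 10.649, 10.681, 10.688, 10.691, 10.712, 10.729, 10.752, 10.789, 10.803, 10.863, 10.889, 10.898, 11.045, 11.201, 11.234, 11.280, 11.313, 11.391, 11.433, 11.522, 11.527, 11.605, 11.749, 11.803, 11.816
α = 0.04; lower rank = 50 × 0.020 = 1; upper rank = 50 × 0.980 = 49.
The 1st smallest replicate is 9.193; the 49th is 11.803.

(9.193, 11.803)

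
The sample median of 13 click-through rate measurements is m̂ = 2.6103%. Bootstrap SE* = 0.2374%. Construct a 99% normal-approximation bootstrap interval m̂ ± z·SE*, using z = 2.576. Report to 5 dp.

(1.99876, 3.22184)

Margin = 2.576 × 0.2374 = 0.611542
Interval: 2.6103 ± 0.611542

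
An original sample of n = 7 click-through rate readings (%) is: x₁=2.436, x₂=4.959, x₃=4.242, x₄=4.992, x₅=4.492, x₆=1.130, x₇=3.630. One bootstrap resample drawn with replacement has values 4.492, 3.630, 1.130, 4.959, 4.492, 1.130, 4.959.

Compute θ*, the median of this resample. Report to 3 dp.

Sorted: 1.130, 1.130, 3.630, 4.492, 4.492, 4.959, 4.959
Median = middle value = 4.492

θ* = 4.492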